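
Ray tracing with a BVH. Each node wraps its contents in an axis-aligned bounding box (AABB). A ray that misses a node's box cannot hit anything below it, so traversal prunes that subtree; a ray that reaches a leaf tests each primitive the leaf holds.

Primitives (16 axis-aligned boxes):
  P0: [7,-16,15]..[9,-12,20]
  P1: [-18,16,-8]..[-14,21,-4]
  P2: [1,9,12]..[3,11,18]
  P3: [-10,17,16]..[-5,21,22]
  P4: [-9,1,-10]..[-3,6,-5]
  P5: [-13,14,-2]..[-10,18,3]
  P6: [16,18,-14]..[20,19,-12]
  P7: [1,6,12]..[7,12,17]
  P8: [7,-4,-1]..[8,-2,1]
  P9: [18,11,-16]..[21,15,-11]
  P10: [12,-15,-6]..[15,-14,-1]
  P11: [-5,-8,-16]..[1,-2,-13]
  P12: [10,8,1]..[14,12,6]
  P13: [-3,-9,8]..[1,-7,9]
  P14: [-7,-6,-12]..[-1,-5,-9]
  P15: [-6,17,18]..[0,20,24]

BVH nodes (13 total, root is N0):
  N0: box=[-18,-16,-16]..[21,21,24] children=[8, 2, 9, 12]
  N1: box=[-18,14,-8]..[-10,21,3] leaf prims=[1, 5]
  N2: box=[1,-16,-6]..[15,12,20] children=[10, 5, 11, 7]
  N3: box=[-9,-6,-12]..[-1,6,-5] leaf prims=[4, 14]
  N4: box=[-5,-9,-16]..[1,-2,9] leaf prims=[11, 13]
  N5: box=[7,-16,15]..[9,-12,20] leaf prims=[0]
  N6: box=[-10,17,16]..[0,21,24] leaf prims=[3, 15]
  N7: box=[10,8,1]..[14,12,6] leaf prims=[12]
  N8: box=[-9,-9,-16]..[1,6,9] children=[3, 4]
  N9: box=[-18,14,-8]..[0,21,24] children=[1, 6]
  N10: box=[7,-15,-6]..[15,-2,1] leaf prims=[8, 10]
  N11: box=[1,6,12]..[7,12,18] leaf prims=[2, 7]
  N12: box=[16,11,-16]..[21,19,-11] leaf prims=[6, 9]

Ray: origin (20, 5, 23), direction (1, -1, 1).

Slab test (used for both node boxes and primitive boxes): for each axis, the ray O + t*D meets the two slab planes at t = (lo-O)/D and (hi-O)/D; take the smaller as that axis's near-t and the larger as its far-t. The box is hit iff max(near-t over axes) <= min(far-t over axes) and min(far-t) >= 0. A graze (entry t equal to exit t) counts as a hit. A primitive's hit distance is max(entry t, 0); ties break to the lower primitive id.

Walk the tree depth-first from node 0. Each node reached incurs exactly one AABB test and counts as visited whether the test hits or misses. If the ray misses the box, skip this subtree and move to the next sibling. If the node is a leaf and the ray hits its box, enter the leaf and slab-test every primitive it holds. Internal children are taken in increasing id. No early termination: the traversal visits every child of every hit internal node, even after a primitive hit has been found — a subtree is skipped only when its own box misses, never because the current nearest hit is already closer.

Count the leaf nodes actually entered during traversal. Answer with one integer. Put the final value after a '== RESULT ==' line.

Trace the traversal:
N0 x:[-38,1] y:[-16,21] z:[-39,1] -> hit [-16,1], descend [2, 8, 9, 12]
  N2 x:[-19,-5] y:[-7,21] z:[-29,-3] -> miss, prune
  N8 x:[-29,-19] y:[-1,14] z:[-39,-14] -> miss, prune
  N9 x:[-38,-20] y:[-16,-9] z:[-31,1] -> miss, prune
  N12 x:[-4,1] y:[-14,-6] z:[-39,-34] -> miss, prune

5 AABB tests over nodes [0, 2, 8, 9, 12]; 0 leaves entered; closest miss.

== RESULT ==
0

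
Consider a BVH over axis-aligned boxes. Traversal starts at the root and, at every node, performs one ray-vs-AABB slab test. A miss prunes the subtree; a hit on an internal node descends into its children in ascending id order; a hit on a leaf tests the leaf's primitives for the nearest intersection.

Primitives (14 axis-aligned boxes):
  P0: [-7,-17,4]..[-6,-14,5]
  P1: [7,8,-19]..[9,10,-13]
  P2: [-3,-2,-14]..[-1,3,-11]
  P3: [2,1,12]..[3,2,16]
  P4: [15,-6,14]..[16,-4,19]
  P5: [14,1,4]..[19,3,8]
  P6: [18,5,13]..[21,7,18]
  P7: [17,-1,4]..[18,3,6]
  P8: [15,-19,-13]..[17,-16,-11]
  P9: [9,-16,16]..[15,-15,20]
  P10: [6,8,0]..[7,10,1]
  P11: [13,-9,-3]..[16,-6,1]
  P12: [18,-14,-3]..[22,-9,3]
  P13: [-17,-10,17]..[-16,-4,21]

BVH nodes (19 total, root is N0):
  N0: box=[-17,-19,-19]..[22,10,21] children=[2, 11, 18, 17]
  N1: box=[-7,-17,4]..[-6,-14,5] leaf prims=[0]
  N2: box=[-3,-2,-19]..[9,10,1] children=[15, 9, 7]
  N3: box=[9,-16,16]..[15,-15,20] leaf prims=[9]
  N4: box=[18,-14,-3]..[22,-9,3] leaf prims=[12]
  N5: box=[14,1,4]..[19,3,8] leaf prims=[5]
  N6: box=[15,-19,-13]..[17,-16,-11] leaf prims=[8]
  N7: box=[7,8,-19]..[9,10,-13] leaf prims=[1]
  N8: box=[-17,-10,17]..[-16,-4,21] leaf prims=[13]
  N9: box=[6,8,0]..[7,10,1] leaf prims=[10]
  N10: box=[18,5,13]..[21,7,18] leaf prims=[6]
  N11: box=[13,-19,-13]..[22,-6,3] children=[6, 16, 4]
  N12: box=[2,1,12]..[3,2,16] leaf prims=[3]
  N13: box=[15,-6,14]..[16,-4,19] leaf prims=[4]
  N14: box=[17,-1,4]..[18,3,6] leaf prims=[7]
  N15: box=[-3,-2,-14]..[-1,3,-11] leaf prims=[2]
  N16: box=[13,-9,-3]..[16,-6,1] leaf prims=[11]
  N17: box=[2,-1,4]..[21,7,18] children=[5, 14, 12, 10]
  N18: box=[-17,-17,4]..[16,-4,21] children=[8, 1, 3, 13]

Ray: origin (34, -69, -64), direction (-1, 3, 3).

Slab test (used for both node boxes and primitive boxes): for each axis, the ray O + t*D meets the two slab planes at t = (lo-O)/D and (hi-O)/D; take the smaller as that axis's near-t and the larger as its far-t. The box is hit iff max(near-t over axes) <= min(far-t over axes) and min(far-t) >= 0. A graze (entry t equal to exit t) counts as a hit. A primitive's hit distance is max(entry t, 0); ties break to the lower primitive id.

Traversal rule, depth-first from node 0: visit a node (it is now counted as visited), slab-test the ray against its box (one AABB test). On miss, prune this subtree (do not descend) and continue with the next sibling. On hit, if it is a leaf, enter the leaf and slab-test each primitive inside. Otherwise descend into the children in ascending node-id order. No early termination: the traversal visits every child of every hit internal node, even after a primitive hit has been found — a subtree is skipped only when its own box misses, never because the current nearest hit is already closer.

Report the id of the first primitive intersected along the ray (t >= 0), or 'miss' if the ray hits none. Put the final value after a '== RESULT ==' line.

Walk:
N0 x:[12,51] y:[50/3,79/3] z:[15,85/3] -> hit [50/3,79/3], descend [2, 11, 17, 18]
  N2 x:[25,37] y:[67/3,79/3] z:[15,65/3] -> miss, prune
  N11 x:[12,21] y:[50/3,21] z:[17,67/3] -> hit [17,21], descend [4, 6, 16]
    N4 x:[12,16] y:[55/3,20] z:[61/3,67/3] -> miss, prune
    N6 x:[17,19] y:[50/3,53/3] z:[17,53/3] -> hit [17,53/3] leaf, test {P8@t=17}
    N16 x:[18,21] y:[20,21] z:[61/3,65/3] -> hit [61/3,21] leaf, test {P11@t=61/3}
  N17 x:[13,32] y:[68/3,76/3] z:[68/3,82/3] -> hit [68/3,76/3], descend [5, 10, 12, 14]
    N5 x:[15,20] y:[70/3,24] z:[68/3,24] -> miss, prune
    N10 x:[13,16] y:[74/3,76/3] z:[77/3,82/3] -> miss, prune
    N12 x:[31,32] y:[70/3,71/3] z:[76/3,80/3] -> miss, prune
    N14 x:[16,17] y:[68/3,24] z:[68/3,70/3] -> miss, prune
  N18 x:[18,51] y:[52/3,65/3] z:[68/3,85/3] -> miss, prune

12 AABB tests over nodes [0, 2, 11, 4, 6, 16, 17, 5, 10, 12, 14, 18]; 2 leaves entered; closest P8.

== RESULT ==
8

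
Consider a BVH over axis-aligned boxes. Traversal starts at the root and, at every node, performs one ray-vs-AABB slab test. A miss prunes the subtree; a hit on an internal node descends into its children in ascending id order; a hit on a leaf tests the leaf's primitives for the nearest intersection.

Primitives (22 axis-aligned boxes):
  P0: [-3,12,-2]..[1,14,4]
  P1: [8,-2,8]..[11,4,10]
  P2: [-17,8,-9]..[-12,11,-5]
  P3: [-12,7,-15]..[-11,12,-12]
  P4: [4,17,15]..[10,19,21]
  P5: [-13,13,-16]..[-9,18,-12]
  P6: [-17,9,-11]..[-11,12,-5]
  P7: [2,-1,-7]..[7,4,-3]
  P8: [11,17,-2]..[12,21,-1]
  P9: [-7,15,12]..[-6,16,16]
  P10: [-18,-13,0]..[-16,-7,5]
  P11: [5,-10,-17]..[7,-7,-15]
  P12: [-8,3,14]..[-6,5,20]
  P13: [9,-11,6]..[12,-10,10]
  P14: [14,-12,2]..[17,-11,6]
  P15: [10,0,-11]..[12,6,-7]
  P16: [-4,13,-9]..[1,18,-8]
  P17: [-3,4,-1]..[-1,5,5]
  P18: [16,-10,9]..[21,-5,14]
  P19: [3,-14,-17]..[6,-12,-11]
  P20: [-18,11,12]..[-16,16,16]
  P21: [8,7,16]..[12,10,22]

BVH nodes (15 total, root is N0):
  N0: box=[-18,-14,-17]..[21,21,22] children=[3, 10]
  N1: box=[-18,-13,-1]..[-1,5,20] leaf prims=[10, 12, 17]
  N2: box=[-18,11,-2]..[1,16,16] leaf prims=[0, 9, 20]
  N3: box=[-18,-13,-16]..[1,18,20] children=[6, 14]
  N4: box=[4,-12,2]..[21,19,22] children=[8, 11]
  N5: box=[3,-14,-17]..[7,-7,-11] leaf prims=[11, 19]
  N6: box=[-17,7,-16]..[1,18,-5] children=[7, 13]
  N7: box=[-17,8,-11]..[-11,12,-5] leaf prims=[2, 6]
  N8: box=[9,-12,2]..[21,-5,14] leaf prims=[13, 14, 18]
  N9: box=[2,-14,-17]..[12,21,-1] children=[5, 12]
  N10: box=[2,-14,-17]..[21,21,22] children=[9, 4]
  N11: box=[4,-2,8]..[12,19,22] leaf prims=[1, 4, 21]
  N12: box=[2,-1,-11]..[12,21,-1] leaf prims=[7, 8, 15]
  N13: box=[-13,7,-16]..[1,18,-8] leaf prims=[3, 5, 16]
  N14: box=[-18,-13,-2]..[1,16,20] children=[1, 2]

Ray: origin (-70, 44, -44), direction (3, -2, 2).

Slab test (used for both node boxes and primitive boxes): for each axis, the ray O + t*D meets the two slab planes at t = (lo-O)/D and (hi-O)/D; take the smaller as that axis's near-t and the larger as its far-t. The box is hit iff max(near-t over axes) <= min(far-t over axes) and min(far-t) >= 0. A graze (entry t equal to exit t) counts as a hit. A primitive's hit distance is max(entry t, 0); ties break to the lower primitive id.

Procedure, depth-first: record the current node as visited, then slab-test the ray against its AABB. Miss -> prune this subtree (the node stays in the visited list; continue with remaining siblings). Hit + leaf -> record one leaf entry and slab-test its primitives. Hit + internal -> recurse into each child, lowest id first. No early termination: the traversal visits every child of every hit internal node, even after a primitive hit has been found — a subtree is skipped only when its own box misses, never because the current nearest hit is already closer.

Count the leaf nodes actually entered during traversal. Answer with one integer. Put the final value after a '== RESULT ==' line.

Trace the traversal:
N0 x:[52/3,91/3] y:[23/2,29] z:[27/2,33] -> hit [52/3,29], descend [3, 10]
  N3 x:[52/3,71/3] y:[13,57/2] z:[14,32] -> hit [52/3,71/3], descend [6, 14]
    N6 x:[53/3,71/3] y:[13,37/2] z:[14,39/2] -> hit [53/3,37/2], descend [7, 13]
      N7 x:[53/3,59/3] y:[16,18] z:[33/2,39/2] -> hit [53/3,18] leaf, test {P2@t=53/3, P6(miss)}
      N13 x:[19,71/3] y:[13,37/2] z:[14,18] -> miss, prune
    N14 x:[52/3,71/3] y:[14,57/2] z:[21,32] -> hit [21,71/3], descend [1, 2]
      N1 x:[52/3,23] y:[39/2,57/2] z:[43/2,32] -> hit [43/2,23] leaf, test {P10(miss), P12(miss), P17(miss)}
      N2 x:[52/3,71/3] y:[14,33/2] z:[21,30] -> miss, prune
  N10 x:[24,91/3] y:[23/2,29] z:[27/2,33] -> hit [24,29], descend [4, 9]
    N4 x:[74/3,91/3] y:[25/2,28] z:[23,33] -> hit [74/3,28], descend [8, 11]
      N8 x:[79/3,91/3] y:[49/2,28] z:[23,29] -> hit [79/3,28] leaf, test {P13@t=27, P14(miss), P18(miss)}
      N11 x:[74/3,82/3] y:[25/2,23] z:[26,33] -> miss, prune
    N9 x:[24,82/3] y:[23/2,29] z:[27/2,43/2] -> miss, prune

13 AABB tests over nodes [0, 3, 6, 7, 13, 14, 1, 2, 10, 4, 8, 11, 9]; 3 leaves entered; closest P2.

== RESULT ==
3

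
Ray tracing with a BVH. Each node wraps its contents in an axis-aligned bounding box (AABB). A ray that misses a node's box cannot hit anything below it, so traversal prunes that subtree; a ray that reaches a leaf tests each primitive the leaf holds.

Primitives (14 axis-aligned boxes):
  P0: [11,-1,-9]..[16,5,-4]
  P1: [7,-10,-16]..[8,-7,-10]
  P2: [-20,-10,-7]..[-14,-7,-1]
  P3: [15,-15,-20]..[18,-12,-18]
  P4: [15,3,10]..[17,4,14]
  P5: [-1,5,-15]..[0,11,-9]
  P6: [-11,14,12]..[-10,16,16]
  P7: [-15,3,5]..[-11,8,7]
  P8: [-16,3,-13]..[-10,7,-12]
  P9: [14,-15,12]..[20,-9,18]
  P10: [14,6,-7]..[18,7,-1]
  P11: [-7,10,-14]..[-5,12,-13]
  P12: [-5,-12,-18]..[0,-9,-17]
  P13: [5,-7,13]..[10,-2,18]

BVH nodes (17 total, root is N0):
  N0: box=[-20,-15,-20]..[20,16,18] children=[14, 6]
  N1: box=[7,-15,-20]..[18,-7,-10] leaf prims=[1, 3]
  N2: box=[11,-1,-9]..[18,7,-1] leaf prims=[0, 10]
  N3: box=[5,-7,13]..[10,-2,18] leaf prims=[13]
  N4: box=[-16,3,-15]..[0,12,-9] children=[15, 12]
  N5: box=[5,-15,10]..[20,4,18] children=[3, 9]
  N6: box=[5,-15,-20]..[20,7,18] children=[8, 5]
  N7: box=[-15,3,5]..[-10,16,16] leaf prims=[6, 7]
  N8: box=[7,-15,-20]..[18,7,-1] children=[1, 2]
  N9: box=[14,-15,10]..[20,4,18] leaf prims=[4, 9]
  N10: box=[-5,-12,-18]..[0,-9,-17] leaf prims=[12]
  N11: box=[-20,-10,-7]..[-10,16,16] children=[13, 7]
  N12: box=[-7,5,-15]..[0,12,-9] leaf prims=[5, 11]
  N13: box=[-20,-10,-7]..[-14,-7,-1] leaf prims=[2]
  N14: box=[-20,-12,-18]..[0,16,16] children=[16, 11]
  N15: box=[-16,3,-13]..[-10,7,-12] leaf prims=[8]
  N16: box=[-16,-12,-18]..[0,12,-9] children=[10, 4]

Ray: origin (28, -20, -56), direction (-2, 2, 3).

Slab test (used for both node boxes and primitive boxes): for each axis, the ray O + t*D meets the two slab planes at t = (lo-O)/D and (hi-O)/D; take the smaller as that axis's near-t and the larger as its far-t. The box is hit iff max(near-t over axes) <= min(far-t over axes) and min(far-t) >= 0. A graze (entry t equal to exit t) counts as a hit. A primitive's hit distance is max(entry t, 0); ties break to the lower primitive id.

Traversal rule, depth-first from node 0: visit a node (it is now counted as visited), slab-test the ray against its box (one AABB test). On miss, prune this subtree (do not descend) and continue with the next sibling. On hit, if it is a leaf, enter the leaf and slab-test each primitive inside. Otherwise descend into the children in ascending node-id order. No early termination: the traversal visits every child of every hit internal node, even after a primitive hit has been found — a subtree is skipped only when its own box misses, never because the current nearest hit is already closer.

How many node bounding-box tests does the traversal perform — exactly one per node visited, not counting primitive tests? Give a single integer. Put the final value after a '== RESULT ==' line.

Walk:
N0 x:[4,24] y:[5/2,18] z:[12,74/3] -> hit [12,18], descend [6, 14]
  N6 x:[4,23/2] y:[5/2,27/2] z:[12,74/3] -> miss, prune
  N14 x:[14,24] y:[4,18] z:[38/3,24] -> hit [14,18], descend [11, 16]
    N11 x:[19,24] y:[5,18] z:[49/3,24] -> miss, prune
    N16 x:[14,22] y:[4,16] z:[38/3,47/3] -> hit [14,47/3], descend [4, 10]
      N4 x:[14,22] y:[23/2,16] z:[41/3,47/3] -> hit [14,47/3], descend [12, 15]
        N12 x:[14,35/2] y:[25/2,16] z:[41/3,47/3] -> hit [14,47/3] leaf, test {P5@t=14, P11(miss)}
        N15 x:[19,22] y:[23/2,27/2] z:[43/3,44/3] -> miss, prune
      N10 x:[14,33/2] y:[4,11/2] z:[38/3,13] -> miss, prune

Summary -> nodes [0, 6, 14, 11, 16, 4, 12, 15, 10]; box-tests=9; leaf-entries=1; first=P5

== RESULT ==
9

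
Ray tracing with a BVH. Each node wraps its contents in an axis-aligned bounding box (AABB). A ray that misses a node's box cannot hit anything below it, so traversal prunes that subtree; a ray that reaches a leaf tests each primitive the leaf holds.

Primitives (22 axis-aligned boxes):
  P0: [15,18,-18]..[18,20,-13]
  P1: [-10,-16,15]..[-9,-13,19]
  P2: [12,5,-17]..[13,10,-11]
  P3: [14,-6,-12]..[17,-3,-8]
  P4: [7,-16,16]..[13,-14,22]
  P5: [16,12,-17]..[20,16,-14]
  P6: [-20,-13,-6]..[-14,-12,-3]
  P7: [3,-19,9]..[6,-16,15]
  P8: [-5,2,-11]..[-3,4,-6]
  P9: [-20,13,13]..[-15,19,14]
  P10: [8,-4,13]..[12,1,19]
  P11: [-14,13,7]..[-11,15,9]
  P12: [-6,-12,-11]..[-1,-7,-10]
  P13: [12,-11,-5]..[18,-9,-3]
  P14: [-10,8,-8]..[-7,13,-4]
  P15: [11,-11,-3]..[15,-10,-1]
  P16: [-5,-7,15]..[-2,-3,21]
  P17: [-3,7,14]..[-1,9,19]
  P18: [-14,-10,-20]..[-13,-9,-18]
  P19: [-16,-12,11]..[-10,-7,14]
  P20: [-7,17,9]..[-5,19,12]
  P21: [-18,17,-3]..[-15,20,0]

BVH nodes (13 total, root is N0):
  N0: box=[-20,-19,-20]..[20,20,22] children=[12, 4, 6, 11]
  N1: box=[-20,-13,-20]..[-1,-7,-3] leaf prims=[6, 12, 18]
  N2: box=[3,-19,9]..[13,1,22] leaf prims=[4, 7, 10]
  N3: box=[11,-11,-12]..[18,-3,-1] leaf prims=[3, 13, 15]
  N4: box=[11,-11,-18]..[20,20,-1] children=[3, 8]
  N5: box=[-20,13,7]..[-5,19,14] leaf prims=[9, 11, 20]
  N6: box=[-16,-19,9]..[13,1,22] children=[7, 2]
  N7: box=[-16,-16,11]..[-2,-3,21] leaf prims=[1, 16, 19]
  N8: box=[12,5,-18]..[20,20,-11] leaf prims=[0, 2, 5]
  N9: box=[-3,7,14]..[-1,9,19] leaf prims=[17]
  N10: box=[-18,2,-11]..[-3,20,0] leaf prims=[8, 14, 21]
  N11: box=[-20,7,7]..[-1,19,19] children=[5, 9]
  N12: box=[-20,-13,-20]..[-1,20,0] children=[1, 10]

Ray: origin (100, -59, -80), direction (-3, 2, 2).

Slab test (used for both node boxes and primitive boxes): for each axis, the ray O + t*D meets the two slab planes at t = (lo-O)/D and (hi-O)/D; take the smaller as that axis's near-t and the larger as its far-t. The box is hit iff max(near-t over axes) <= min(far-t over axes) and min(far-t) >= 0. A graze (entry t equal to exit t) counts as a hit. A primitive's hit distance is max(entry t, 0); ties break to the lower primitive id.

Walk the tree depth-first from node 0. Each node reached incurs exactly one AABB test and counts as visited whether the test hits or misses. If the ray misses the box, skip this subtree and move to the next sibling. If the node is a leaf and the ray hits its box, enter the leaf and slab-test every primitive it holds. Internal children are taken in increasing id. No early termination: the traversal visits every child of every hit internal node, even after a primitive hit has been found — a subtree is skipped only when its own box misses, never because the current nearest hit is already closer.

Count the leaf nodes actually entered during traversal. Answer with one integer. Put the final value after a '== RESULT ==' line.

Traverse from the root:
N0 x:[80/3,40] y:[20,79/2] z:[30,51] -> hit [30,79/2], descend [4, 6, 11, 12]
  N4 x:[80/3,89/3] y:[24,79/2] z:[31,79/2] -> miss, prune
  N6 x:[29,116/3] y:[20,30] z:[89/2,51] -> miss, prune
  N11 x:[101/3,40] y:[33,39] z:[87/2,99/2] -> miss, prune
  N12 x:[101/3,40] y:[23,79/2] z:[30,40] -> hit [101/3,79/2], descend [1, 10]
    N1 x:[101/3,40] y:[23,26] z:[30,77/2] -> miss, prune
    N10 x:[103/3,118/3] y:[61/2,79/2] z:[69/2,40] -> hit [69/2,118/3] leaf, test {P8(miss), P14@t=36, P21@t=77/2}

order=[0, 4, 6, 11, 12, 1, 10]  |boxes|=7  |leaves|=1  hit=P14

== RESULT ==
1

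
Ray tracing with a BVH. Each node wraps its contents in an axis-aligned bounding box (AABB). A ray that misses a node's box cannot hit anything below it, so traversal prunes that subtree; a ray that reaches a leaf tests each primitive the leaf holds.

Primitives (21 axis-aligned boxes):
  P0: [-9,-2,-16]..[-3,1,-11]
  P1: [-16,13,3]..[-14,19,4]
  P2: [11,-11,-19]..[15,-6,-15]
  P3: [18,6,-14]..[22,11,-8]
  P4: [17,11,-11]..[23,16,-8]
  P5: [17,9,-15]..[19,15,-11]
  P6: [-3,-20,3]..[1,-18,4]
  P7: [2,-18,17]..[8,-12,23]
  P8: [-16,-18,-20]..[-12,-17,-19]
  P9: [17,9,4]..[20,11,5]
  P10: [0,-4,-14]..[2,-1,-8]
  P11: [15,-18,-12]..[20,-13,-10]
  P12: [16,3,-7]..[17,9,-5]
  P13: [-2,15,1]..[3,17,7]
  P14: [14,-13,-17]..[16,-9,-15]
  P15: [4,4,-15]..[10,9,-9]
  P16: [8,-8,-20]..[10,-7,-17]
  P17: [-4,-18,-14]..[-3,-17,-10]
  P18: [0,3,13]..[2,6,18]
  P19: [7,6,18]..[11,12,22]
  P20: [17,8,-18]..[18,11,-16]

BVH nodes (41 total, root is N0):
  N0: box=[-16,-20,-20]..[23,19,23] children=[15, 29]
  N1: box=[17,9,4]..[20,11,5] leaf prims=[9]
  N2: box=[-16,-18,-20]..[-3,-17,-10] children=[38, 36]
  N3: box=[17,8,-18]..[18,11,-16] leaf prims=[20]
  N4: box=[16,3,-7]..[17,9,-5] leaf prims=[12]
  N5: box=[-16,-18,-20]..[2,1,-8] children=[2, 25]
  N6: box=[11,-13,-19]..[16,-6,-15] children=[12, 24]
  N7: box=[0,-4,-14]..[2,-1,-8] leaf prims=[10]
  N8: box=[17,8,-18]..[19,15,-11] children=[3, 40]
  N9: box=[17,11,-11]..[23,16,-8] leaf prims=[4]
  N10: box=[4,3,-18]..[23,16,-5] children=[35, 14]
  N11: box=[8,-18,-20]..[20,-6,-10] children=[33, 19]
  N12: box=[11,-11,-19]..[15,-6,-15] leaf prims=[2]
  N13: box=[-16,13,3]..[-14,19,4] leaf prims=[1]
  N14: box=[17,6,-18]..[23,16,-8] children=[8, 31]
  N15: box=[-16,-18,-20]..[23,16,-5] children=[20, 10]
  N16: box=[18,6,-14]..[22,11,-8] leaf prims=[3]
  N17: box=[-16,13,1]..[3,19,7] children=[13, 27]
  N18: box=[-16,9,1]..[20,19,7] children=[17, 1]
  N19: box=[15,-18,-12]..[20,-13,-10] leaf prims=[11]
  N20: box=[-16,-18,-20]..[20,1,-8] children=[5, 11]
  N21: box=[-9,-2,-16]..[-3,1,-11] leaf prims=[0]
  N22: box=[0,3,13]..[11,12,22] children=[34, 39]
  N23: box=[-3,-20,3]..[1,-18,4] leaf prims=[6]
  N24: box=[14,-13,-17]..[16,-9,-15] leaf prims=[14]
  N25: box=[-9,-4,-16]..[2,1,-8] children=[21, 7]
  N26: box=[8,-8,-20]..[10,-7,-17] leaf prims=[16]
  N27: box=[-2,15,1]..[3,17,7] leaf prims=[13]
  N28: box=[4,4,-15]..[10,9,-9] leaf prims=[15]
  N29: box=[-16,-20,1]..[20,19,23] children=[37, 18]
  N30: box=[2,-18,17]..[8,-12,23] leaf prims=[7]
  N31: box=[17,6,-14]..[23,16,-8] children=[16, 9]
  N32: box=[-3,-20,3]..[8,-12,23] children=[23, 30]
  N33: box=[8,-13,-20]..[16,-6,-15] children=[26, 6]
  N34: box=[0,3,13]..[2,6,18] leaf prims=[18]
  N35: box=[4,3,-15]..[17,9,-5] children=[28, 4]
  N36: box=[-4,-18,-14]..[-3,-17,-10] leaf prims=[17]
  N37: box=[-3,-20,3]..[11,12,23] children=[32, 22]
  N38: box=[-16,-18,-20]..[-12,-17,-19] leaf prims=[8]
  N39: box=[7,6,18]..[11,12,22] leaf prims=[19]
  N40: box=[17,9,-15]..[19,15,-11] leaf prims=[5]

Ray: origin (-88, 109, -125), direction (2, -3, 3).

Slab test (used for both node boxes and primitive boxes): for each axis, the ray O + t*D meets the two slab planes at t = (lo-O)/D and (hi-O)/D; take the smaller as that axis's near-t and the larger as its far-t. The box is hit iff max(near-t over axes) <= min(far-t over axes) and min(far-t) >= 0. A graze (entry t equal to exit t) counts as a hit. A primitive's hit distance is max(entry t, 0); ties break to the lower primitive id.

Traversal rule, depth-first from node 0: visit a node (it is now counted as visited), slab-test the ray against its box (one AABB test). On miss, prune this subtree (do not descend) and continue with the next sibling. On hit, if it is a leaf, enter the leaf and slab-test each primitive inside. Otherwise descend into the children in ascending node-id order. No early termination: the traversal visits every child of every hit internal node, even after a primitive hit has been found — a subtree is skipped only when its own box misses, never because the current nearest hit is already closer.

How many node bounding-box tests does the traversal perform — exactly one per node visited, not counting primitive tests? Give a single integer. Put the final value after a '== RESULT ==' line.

Trace the traversal:
N0 x:[36,111/2] y:[30,43] z:[35,148/3] -> hit [36,43], descend [15, 29]
  N15 x:[36,111/2] y:[31,127/3] z:[35,40] -> hit [36,40], descend [10, 20]
    N10 x:[46,111/2] y:[31,106/3] z:[107/3,40] -> miss, prune
    N20 x:[36,54] y:[36,127/3] z:[35,39] -> hit [36,39], descend [5, 11]
      N5 x:[36,45] y:[36,127/3] z:[35,39] -> hit [36,39], descend [2, 25]
        N2 x:[36,85/2] y:[42,127/3] z:[35,115/3] -> miss, prune
        N25 x:[79/2,45] y:[36,113/3] z:[109/3,39] -> miss, prune
      N11 x:[48,54] y:[115/3,127/3] z:[35,115/3] -> miss, prune
  N29 x:[36,54] y:[30,43] z:[42,148/3] -> hit [42,43], descend [18, 37]
    N18 x:[36,54] y:[30,100/3] z:[42,44] -> miss, prune
    N37 x:[85/2,99/2] y:[97/3,43] z:[128/3,148/3] -> hit [128/3,43], descend [22, 32]
      N22 x:[44,99/2] y:[97/3,106/3] z:[46,49] -> miss, prune
      N32 x:[85/2,48] y:[121/3,43] z:[128/3,148/3] -> hit [128/3,43], descend [23, 30]
        N23 x:[85/2,89/2] y:[127/3,43] z:[128/3,43] -> hit [128/3,43] leaf, test {P6@t=128/3}
        N30 x:[45,48] y:[121/3,127/3] z:[142/3,148/3] -> miss, prune

order=[0, 15, 10, 20, 5, 2, 25, 11, 29, 18, 37, 22, 32, 23, 30]  |boxes|=15  |leaves|=1  hit=P6

== RESULT ==
15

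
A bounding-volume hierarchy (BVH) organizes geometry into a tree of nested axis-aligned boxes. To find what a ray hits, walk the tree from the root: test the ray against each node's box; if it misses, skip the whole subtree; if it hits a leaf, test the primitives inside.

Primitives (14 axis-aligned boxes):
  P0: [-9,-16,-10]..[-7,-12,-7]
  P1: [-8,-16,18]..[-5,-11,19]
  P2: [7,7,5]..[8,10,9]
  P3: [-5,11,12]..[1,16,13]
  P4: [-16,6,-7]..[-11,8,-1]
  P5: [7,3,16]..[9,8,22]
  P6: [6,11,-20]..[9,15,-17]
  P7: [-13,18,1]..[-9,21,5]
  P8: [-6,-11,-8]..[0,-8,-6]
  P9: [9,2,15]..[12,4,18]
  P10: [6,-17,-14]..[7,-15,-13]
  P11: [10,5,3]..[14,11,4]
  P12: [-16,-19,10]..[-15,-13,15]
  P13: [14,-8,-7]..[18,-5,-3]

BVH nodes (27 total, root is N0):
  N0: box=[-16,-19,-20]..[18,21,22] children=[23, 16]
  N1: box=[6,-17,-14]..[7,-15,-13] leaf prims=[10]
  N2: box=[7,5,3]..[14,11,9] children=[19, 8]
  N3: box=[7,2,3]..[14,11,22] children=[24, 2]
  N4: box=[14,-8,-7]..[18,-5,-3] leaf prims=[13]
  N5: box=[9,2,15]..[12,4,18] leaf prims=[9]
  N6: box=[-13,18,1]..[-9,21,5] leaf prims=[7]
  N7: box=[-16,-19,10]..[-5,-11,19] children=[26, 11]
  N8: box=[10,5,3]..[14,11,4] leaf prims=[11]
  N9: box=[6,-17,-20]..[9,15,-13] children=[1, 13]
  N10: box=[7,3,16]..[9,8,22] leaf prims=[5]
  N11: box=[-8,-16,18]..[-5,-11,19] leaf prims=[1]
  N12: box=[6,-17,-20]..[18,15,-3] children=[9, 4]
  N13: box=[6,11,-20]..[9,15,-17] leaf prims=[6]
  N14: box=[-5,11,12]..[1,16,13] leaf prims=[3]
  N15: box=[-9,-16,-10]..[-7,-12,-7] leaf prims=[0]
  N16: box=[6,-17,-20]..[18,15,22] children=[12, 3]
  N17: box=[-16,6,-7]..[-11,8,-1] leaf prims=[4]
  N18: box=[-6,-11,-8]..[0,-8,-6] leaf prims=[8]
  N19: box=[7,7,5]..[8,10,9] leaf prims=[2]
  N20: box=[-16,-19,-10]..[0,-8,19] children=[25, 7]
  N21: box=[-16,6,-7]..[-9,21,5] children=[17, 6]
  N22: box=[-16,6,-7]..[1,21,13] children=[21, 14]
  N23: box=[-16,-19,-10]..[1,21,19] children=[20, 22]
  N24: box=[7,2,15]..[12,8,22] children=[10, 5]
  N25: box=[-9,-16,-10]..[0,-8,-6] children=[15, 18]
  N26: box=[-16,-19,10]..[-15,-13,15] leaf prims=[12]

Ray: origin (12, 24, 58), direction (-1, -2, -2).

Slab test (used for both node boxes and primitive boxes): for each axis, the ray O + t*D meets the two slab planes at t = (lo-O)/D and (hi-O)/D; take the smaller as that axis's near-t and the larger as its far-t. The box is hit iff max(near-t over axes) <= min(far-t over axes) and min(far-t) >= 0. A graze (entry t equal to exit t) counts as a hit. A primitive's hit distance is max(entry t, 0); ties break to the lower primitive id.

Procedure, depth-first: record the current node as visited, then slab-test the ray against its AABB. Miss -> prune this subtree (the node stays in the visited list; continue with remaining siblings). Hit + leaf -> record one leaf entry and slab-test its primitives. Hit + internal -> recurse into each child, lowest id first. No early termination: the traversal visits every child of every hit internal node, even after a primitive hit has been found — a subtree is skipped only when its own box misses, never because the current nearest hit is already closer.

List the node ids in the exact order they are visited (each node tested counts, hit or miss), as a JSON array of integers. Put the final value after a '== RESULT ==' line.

Traverse from the root:
N0 x:[-6,28] y:[3/2,43/2] z:[18,39] -> hit [18,43/2], descend [16, 23]
  N16 x:[-6,6] y:[9/2,41/2] z:[18,39] -> miss, prune
  N23 x:[11,28] y:[3/2,43/2] z:[39/2,34] -> hit [39/2,43/2], descend [20, 22]
    N20 x:[12,28] y:[16,43/2] z:[39/2,34] -> hit [39/2,43/2], descend [7, 25]
      N7 x:[17,28] y:[35/2,43/2] z:[39/2,24] -> hit [39/2,43/2], descend [11, 26]
        N11 x:[17,20] y:[35/2,20] z:[39/2,20] -> hit [39/2,20] leaf, test {P1@t=39/2}
        N26 x:[27,28] y:[37/2,43/2] z:[43/2,24] -> miss, prune
      N25 x:[12,21] y:[16,20] z:[32,34] -> miss, prune
    N22 x:[11,28] y:[3/2,9] z:[45/2,65/2] -> miss, prune

9 AABB tests over nodes [0, 16, 23, 20, 7, 11, 26, 25, 22]; 1 leaf entered; closest P1.

== RESULT ==
[0, 16, 23, 20, 7, 11, 26, 25, 22]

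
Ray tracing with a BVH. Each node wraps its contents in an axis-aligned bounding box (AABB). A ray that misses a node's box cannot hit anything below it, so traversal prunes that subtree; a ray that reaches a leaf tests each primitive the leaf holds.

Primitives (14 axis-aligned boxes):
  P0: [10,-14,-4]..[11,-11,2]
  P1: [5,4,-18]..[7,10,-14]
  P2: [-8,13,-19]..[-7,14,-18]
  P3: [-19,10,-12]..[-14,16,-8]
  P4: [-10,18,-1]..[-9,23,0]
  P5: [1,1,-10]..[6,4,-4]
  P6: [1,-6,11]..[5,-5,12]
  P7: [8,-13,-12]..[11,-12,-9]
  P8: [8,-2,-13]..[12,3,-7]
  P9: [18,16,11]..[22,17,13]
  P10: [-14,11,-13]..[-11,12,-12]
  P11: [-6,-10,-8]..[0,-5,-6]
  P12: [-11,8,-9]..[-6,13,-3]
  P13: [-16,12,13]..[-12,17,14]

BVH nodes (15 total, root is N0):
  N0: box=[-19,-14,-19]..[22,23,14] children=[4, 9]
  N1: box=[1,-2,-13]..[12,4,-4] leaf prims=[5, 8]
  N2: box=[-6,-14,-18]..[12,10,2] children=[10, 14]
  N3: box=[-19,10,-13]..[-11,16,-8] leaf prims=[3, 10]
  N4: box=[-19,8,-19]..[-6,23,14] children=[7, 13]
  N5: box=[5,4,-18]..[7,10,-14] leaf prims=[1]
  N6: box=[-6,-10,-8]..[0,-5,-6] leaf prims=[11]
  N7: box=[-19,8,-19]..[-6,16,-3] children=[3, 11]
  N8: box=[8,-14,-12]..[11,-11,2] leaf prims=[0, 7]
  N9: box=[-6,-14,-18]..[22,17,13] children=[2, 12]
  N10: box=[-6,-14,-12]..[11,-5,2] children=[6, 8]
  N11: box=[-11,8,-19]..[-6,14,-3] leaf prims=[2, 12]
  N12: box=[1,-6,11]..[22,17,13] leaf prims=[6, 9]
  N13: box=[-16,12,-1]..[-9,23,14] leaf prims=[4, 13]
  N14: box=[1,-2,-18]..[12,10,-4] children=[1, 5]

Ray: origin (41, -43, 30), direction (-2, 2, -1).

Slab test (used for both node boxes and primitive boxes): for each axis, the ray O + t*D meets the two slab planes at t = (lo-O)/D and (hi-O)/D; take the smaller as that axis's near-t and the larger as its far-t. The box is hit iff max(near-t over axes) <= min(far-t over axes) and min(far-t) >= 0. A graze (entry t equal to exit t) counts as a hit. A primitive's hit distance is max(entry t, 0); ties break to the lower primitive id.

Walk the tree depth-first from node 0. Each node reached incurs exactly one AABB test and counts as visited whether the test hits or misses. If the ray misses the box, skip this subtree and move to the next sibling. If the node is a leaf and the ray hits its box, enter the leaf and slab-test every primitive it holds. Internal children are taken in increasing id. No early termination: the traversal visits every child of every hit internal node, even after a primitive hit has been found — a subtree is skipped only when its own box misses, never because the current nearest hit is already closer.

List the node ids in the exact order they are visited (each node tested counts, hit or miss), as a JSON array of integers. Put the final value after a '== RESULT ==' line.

Walk:
N0 x:[19/2,30] y:[29/2,33] z:[16,49] -> hit [16,30], descend [4, 9]
  N4 x:[47/2,30] y:[51/2,33] z:[16,49] -> hit [51/2,30], descend [7, 13]
    N7 x:[47/2,30] y:[51/2,59/2] z:[33,49] -> miss, prune
    N13 x:[25,57/2] y:[55/2,33] z:[16,31] -> hit [55/2,57/2] leaf, test {P4(miss), P13(miss)}
  N9 x:[19/2,47/2] y:[29/2,30] z:[17,48] -> hit [17,47/2], descend [2, 12]
    N2 x:[29/2,47/2] y:[29/2,53/2] z:[28,48] -> miss, prune
    N12 x:[19/2,20] y:[37/2,30] z:[17,19] -> hit [37/2,19] leaf, test {P6@t=37/2, P9(miss)}

order=[0, 4, 7, 13, 9, 2, 12]  |boxes|=7  |leaves|=2  hit=P6

== RESULT ==
[0, 4, 7, 13, 9, 2, 12]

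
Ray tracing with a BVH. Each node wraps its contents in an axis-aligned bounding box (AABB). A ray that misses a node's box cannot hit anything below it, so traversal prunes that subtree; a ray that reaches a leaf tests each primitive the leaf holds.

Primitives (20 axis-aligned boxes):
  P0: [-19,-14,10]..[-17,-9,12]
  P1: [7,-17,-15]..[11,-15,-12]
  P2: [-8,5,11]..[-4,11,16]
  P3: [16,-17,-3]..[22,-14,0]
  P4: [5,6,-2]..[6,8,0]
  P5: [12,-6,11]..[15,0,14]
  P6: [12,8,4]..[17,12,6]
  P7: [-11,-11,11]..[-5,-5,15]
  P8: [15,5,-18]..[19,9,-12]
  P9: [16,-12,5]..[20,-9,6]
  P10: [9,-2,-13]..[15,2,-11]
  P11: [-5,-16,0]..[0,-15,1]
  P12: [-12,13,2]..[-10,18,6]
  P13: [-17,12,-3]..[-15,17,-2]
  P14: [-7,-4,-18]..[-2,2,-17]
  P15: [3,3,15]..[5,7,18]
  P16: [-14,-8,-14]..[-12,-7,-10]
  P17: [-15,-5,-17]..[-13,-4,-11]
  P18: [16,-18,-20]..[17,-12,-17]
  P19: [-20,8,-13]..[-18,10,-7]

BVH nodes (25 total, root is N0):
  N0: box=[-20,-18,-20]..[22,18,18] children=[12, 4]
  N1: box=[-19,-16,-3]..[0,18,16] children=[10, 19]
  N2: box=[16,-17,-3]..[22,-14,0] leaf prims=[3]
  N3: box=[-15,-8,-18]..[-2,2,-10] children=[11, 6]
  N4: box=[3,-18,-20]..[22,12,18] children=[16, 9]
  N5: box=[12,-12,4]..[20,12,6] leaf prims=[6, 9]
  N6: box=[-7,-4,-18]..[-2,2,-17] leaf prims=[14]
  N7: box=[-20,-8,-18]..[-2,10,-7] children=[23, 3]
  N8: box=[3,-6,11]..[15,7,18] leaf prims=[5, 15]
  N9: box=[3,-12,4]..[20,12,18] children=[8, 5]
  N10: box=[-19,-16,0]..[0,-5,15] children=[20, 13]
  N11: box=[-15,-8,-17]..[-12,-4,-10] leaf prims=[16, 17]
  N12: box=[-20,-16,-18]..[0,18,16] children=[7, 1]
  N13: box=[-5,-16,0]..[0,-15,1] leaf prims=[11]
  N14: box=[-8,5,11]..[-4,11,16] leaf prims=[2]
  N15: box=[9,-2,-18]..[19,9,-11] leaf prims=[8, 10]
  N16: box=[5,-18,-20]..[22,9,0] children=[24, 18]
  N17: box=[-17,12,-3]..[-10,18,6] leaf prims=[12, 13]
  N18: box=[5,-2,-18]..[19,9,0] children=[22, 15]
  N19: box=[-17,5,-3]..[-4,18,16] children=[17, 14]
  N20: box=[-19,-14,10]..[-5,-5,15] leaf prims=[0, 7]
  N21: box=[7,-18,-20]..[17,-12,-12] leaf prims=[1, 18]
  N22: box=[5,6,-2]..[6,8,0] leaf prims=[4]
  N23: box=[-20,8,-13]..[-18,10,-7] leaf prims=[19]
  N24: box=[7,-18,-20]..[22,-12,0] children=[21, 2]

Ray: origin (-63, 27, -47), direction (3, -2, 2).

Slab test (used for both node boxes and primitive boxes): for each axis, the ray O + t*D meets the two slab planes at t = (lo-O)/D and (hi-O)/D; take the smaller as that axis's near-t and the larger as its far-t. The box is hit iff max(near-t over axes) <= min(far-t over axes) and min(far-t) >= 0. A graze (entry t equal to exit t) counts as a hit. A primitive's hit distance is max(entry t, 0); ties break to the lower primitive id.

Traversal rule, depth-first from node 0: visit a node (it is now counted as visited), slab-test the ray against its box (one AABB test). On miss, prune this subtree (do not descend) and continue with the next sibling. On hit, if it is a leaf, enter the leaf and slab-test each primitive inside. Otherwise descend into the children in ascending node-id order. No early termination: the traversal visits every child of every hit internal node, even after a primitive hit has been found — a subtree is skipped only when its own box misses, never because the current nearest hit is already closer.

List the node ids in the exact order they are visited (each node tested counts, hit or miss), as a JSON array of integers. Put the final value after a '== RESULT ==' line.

Trace the traversal:
N0 x:[43/3,85/3] y:[9/2,45/2] z:[27/2,65/2] -> hit [43/3,45/2], descend [4, 12]
  N4 x:[22,85/3] y:[15/2,45/2] z:[27/2,65/2] -> hit [22,45/2], descend [9, 16]
    N9 x:[22,83/3] y:[15/2,39/2] z:[51/2,65/2] -> miss, prune
    N16 x:[68/3,85/3] y:[9,45/2] z:[27/2,47/2] -> miss, prune
  N12 x:[43/3,21] y:[9/2,43/2] z:[29/2,63/2] -> hit [29/2,21], descend [1, 7]
    N1 x:[44/3,21] y:[9/2,43/2] z:[22,63/2] -> miss, prune
    N7 x:[43/3,61/3] y:[17/2,35/2] z:[29/2,20] -> hit [29/2,35/2], descend [3, 23]
      N3 x:[16,61/3] y:[25/2,35/2] z:[29/2,37/2] -> hit [16,35/2], descend [6, 11]
        N6 x:[56/3,61/3] y:[25/2,31/2] z:[29/2,15] -> miss, prune
        N11 x:[16,17] y:[31/2,35/2] z:[15,37/2] -> hit [16,17] leaf, test {P16@t=17, P17@t=16}
      N23 x:[43/3,15] y:[17/2,19/2] z:[17,20] -> miss, prune

Summary -> nodes [0, 4, 9, 16, 12, 1, 7, 3, 6, 11, 23]; box-tests=11; leaf-entries=1; first=P17

== RESULT ==
[0, 4, 9, 16, 12, 1, 7, 3, 6, 11, 23]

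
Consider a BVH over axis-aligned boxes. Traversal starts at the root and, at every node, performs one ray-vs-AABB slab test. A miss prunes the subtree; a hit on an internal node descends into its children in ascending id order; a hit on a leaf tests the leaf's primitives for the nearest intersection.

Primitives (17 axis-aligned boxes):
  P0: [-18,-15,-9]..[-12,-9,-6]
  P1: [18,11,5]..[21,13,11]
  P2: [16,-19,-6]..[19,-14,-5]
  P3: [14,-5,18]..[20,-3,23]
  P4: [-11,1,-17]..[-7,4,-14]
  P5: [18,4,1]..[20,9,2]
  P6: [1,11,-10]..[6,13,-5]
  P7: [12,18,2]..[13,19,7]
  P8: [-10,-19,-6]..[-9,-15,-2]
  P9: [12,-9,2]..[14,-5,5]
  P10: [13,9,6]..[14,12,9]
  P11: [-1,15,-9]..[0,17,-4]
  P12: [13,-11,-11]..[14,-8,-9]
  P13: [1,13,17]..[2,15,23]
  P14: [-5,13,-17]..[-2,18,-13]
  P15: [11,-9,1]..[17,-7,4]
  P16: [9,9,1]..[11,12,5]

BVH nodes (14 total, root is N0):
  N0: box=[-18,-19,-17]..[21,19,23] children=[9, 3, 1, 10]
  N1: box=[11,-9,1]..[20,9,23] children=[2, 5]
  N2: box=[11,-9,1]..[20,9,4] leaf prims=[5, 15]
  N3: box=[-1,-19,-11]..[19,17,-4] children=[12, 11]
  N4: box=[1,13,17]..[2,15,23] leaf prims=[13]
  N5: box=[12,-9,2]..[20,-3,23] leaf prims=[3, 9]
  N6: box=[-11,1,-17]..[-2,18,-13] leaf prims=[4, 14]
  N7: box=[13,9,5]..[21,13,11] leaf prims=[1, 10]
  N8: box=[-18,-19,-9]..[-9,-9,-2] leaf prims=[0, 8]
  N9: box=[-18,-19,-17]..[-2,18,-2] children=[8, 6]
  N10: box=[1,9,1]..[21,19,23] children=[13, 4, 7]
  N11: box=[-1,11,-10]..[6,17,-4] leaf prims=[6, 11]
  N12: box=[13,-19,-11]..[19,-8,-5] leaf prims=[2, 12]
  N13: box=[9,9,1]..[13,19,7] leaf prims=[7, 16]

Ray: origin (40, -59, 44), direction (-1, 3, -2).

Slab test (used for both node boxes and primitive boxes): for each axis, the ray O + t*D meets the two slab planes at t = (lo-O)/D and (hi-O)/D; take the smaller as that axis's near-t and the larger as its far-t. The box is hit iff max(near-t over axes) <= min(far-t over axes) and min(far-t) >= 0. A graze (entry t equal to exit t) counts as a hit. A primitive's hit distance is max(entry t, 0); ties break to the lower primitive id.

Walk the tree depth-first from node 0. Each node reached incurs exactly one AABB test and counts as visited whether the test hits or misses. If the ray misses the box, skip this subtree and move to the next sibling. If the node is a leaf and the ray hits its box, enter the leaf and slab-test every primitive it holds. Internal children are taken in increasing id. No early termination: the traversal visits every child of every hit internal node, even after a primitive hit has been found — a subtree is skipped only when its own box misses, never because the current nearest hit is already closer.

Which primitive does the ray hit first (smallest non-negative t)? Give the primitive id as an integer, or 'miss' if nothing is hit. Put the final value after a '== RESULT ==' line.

Traverse from the root:
N0 x:[19,58] y:[40/3,26] z:[21/2,61/2] -> hit [19,26], descend [1, 3, 9, 10]
  N1 x:[20,29] y:[50/3,68/3] z:[21/2,43/2] -> hit [20,43/2], descend [2, 5]
    N2 x:[20,29] y:[50/3,68/3] z:[20,43/2] -> hit [20,43/2] leaf, test {P5@t=21, P15(miss)}
    N5 x:[20,28] y:[50/3,56/3] z:[21/2,21] -> miss, prune
  N3 x:[21,41] y:[40/3,76/3] z:[24,55/2] -> hit [24,76/3], descend [11, 12]
    N11 x:[34,41] y:[70/3,76/3] z:[24,27] -> miss, prune
    N12 x:[21,27] y:[40/3,17] z:[49/2,55/2] -> miss, prune
  N9 x:[42,58] y:[40/3,77/3] z:[23,61/2] -> miss, prune
  N10 x:[19,39] y:[68/3,26] z:[21/2,43/2] -> miss, prune

Visited [0, 1, 2, 5, 3, 11, 12, 9, 10]. Tests: 9 box, 1 leaf. Nearest: P5.

== RESULT ==
5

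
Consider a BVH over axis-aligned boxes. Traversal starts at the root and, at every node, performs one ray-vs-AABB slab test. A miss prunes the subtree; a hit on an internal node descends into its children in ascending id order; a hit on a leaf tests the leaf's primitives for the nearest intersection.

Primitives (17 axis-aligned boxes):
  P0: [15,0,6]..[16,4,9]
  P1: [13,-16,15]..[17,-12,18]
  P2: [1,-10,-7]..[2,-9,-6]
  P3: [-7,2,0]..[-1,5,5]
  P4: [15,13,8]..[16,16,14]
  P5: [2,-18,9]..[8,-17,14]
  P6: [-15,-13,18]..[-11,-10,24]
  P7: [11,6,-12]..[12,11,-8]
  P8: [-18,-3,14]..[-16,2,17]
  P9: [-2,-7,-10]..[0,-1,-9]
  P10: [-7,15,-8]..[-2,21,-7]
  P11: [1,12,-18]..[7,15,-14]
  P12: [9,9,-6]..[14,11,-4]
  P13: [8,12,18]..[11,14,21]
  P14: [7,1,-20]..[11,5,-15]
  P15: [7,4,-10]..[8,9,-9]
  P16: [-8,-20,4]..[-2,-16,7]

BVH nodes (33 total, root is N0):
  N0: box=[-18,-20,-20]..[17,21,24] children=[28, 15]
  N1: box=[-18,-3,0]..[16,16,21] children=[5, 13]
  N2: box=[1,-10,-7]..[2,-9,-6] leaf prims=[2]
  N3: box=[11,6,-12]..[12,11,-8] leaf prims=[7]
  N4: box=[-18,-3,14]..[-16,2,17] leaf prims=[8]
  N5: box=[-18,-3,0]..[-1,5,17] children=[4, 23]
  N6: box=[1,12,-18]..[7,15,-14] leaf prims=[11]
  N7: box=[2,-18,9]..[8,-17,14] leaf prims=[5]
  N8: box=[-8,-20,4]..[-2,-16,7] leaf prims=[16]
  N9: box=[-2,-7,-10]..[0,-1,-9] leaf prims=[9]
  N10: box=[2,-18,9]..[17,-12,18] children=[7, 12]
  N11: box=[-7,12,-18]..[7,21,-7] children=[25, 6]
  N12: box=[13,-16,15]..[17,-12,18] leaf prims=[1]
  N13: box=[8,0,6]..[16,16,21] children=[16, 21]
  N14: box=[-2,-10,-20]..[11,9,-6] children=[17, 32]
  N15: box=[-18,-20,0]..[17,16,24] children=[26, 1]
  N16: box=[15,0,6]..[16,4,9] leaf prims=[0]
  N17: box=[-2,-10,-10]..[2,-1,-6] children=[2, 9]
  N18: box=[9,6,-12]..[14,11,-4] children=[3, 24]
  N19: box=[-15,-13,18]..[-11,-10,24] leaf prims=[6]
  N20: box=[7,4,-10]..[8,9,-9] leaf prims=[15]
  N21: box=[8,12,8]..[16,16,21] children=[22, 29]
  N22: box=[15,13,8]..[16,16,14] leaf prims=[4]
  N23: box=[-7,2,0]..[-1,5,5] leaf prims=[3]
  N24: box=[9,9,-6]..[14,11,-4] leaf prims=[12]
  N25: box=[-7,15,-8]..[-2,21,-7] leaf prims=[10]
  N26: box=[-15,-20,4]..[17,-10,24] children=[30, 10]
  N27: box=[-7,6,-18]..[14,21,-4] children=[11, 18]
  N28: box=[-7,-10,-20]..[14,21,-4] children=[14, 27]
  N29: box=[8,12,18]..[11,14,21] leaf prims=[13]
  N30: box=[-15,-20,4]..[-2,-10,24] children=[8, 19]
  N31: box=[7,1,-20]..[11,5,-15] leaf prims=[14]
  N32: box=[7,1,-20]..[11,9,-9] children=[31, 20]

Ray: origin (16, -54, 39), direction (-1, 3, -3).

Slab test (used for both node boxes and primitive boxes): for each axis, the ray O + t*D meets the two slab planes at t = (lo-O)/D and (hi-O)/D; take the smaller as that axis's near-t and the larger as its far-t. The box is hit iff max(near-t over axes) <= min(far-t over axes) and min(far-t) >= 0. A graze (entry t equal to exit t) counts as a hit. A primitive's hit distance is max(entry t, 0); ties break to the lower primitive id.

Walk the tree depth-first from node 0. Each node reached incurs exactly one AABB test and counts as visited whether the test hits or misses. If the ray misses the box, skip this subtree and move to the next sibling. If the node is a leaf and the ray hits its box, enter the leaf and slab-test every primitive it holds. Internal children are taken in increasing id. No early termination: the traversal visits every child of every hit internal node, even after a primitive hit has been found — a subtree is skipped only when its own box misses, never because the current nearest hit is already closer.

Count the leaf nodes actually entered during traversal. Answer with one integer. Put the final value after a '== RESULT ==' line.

Trace the traversal:
N0 x:[-1,34] y:[34/3,25] z:[5,59/3] -> hit [34/3,59/3], descend [15, 28]
  N15 x:[-1,34] y:[34/3,70/3] z:[5,13] -> hit [34/3,13], descend [1, 26]
    N1 x:[0,34] y:[17,70/3] z:[6,13] -> miss, prune
    N26 x:[-1,31] y:[34/3,44/3] z:[5,35/3] -> hit [34/3,35/3], descend [10, 30]
      N10 x:[-1,14] y:[12,14] z:[7,10] -> miss, prune
      N30 x:[18,31] y:[34/3,44/3] z:[5,35/3] -> miss, prune
  N28 x:[2,23] y:[44/3,25] z:[43/3,59/3] -> hit [44/3,59/3], descend [14, 27]
    N14 x:[5,18] y:[44/3,21] z:[15,59/3] -> hit [15,18], descend [17, 32]
      N17 x:[14,18] y:[44/3,53/3] z:[15,49/3] -> hit [15,49/3], descend [2, 9]
        N2 x:[14,15] y:[44/3,15] z:[15,46/3] -> hit [15,15] leaf, test {P2@t=15}
        N9 x:[16,18] y:[47/3,53/3] z:[16,49/3] -> hit [16,49/3] leaf, test {P9@t=16}
      N32 x:[5,9] y:[55/3,21] z:[16,59/3] -> miss, prune
    N27 x:[2,23] y:[20,25] z:[43/3,19] -> miss, prune

13 AABB tests over nodes [0, 15, 1, 26, 10, 30, 28, 14, 17, 2, 9, 32, 27]; 2 leaves entered; closest P2.

== RESULT ==
2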